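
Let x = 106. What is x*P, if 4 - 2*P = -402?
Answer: 21518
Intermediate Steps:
P = 203 (P = 2 - ½*(-402) = 2 + 201 = 203)
x*P = 106*203 = 21518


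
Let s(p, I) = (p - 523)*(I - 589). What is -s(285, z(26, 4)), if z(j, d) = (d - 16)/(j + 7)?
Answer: -1542954/11 ≈ -1.4027e+5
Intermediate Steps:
z(j, d) = (-16 + d)/(7 + j)
s(p, I) = (-589 + I)*(-523 + p) (s(p, I) = (-523 + p)*(-589 + I) = (-589 + I)*(-523 + p))
-s(285, z(26, 4)) = -(308047 - 589*285 - 523*(-16 + 4)/(7 + 26) + ((-16 + 4)/(7 + 26))*285) = -(308047 - 167865 - 523*(-12)/33 + (-12/33)*285) = -(308047 - 167865 - 523*(-12)/33 + ((1/33)*(-12))*285) = -(308047 - 167865 - 523*(-4/11) - 4/11*285) = -(308047 - 167865 + 2092/11 - 1140/11) = -1*1542954/11 = -1542954/11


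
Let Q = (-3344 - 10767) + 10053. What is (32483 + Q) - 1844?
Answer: 26581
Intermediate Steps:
Q = -4058 (Q = -14111 + 10053 = -4058)
(32483 + Q) - 1844 = (32483 - 4058) - 1844 = 28425 - 1844 = 26581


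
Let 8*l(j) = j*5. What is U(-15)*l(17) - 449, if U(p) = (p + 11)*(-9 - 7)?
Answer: 231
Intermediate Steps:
l(j) = 5*j/8 (l(j) = (j*5)/8 = (5*j)/8 = 5*j/8)
U(p) = -176 - 16*p (U(p) = (11 + p)*(-16) = -176 - 16*p)
U(-15)*l(17) - 449 = (-176 - 16*(-15))*((5/8)*17) - 449 = (-176 + 240)*(85/8) - 449 = 64*(85/8) - 449 = 680 - 449 = 231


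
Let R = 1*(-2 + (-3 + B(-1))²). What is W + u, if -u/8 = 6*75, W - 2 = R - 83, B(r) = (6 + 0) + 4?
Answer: -3634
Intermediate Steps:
B(r) = 10 (B(r) = 6 + 4 = 10)
R = 47 (R = 1*(-2 + (-3 + 10)²) = 1*(-2 + 7²) = 1*(-2 + 49) = 1*47 = 47)
W = -34 (W = 2 + (47 - 83) = 2 - 36 = -34)
u = -3600 (u = -48*75 = -8*450 = -3600)
W + u = -34 - 3600 = -3634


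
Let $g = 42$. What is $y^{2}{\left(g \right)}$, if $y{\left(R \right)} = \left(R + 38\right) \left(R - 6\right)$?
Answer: $8294400$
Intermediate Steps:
$y{\left(R \right)} = \left(-6 + R\right) \left(38 + R\right)$ ($y{\left(R \right)} = \left(38 + R\right) \left(-6 + R\right) = \left(-6 + R\right) \left(38 + R\right)$)
$y^{2}{\left(g \right)} = \left(-228 + 42^{2} + 32 \cdot 42\right)^{2} = \left(-228 + 1764 + 1344\right)^{2} = 2880^{2} = 8294400$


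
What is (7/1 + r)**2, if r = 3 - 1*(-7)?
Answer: 289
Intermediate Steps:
r = 10 (r = 3 + 7 = 10)
(7/1 + r)**2 = (7/1 + 10)**2 = (7*1 + 10)**2 = (7 + 10)**2 = 17**2 = 289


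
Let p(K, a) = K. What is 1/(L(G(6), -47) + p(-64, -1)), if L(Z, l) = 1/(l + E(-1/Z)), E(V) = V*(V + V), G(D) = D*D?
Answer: -30455/1949768 ≈ -0.015620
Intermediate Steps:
G(D) = D²
E(V) = 2*V² (E(V) = V*(2*V) = 2*V²)
L(Z, l) = 1/(l + 2/Z²) (L(Z, l) = 1/(l + 2*(-1/Z)²) = 1/(l + 2/Z²))
1/(L(G(6), -47) + p(-64, -1)) = 1/((6²)²/(2 - 47*(6²)²) - 64) = 1/(36²/(2 - 47*36²) - 64) = 1/(1296/(2 - 47*1296) - 64) = 1/(1296/(2 - 60912) - 64) = 1/(1296/(-60910) - 64) = 1/(1296*(-1/60910) - 64) = 1/(-648/30455 - 64) = 1/(-1949768/30455) = -30455/1949768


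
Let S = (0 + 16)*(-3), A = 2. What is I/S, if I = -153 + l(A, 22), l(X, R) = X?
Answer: 151/48 ≈ 3.1458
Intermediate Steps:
S = -48 (S = 16*(-3) = -48)
I = -151 (I = -153 + 2 = -151)
I/S = -151/(-48) = -151*(-1/48) = 151/48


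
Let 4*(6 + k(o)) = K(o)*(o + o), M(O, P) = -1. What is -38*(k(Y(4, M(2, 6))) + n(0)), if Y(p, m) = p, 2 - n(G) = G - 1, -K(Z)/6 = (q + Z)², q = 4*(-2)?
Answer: 7410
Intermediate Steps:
q = -8
K(Z) = -6*(-8 + Z)²
n(G) = 3 - G (n(G) = 2 - (G - 1) = 2 - (-1 + G) = 2 + (1 - G) = 3 - G)
k(o) = -6 - 3*o*(-8 + o)² (k(o) = -6 + ((-6*(-8 + o)²)*(o + o))/4 = -6 + ((-6*(-8 + o)²)*(2*o))/4 = -6 + (-12*o*(-8 + o)²)/4 = -6 - 3*o*(-8 + o)²)
-38*(k(Y(4, M(2, 6))) + n(0)) = -38*((-6 - 3*4*(-8 + 4)²) + (3 - 1*0)) = -38*((-6 - 3*4*(-4)²) + (3 + 0)) = -38*((-6 - 3*4*16) + 3) = -38*((-6 - 192) + 3) = -38*(-198 + 3) = -38*(-195) = 7410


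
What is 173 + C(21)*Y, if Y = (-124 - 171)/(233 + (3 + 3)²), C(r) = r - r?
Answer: 173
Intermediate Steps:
C(r) = 0
Y = -295/269 (Y = -295/(233 + 6²) = -295/(233 + 36) = -295/269 ≈ -1.0967)
173 + C(21)*Y = 173 + 0*(-295/269) = 173 + 0 = 173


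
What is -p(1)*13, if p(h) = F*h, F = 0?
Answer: 0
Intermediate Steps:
p(h) = 0 (p(h) = 0*h = 0)
-p(1)*13 = -1*0*13 = 0*13 = 0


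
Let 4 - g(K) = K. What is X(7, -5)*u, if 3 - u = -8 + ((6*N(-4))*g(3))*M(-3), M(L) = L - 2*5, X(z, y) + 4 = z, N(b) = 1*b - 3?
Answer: -1605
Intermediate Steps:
N(b) = -3 + b (N(b) = b - 3 = -3 + b)
X(z, y) = -4 + z
g(K) = 4 - K
M(L) = -10 + L (M(L) = L - 10 = -10 + L)
u = -535 (u = 3 - (-8 + ((6*(-3 - 4))*(4 - 1*3))*(-10 - 3)) = 3 - (-8 + ((6*(-7))*(4 - 3))*(-13)) = 3 - (-8 - 42*1*(-13)) = 3 - (-8 - 42*(-13)) = 3 - (-8 + 546) = 3 - 1*538 = 3 - 538 = -535)
X(7, -5)*u = (-4 + 7)*(-535) = 3*(-535) = -1605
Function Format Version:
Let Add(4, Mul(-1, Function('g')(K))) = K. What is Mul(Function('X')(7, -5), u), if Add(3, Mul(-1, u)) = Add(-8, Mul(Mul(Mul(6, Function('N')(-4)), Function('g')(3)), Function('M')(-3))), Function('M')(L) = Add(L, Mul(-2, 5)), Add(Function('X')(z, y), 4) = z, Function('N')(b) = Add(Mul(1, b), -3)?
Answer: -1605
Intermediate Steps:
Function('N')(b) = Add(-3, b) (Function('N')(b) = Add(b, -3) = Add(-3, b))
Function('X')(z, y) = Add(-4, z)
Function('g')(K) = Add(4, Mul(-1, K))
Function('M')(L) = Add(-10, L) (Function('M')(L) = Add(L, -10) = Add(-10, L))
u = -535 (u = Add(3, Mul(-1, Add(-8, Mul(Mul(Mul(6, Add(-3, -4)), Add(4, Mul(-1, 3))), Add(-10, -3))))) = Add(3, Mul(-1, Add(-8, Mul(Mul(Mul(6, -7), Add(4, -3)), -13)))) = Add(3, Mul(-1, Add(-8, Mul(Mul(-42, 1), -13)))) = Add(3, Mul(-1, Add(-8, Mul(-42, -13)))) = Add(3, Mul(-1, Add(-8, 546))) = Add(3, Mul(-1, 538)) = Add(3, -538) = -535)
Mul(Function('X')(7, -5), u) = Mul(Add(-4, 7), -535) = Mul(3, -535) = -1605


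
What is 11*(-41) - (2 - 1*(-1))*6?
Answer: -469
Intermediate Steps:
11*(-41) - (2 - 1*(-1))*6 = -451 - (2 + 1)*6 = -451 - 1*3*6 = -451 - 3*6 = -451 - 18 = -469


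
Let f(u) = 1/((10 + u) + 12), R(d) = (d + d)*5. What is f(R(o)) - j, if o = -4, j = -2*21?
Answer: 755/18 ≈ 41.944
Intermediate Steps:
j = -42
R(d) = 10*d (R(d) = (2*d)*5 = 10*d)
f(u) = 1/(22 + u)
f(R(o)) - j = 1/(22 + 10*(-4)) - 1*(-42) = 1/(22 - 40) + 42 = 1/(-18) + 42 = -1/18 + 42 = 755/18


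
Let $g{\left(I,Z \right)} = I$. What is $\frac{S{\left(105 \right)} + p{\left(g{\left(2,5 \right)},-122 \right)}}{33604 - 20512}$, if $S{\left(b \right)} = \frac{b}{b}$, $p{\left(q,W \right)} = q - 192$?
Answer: $- \frac{63}{4364} \approx -0.014436$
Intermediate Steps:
$p{\left(q,W \right)} = -192 + q$
$S{\left(b \right)} = 1$
$\frac{S{\left(105 \right)} + p{\left(g{\left(2,5 \right)},-122 \right)}}{33604 - 20512} = \frac{1 + \left(-192 + 2\right)}{33604 - 20512} = \frac{1 - 190}{13092} = \left(-189\right) \frac{1}{13092} = - \frac{63}{4364}$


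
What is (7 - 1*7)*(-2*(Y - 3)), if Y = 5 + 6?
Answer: 0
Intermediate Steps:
Y = 11
(7 - 1*7)*(-2*(Y - 3)) = (7 - 1*7)*(-2*(11 - 3)) = (7 - 7)*(-2*8) = 0*(-16) = 0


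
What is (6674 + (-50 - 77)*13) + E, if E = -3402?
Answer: 1621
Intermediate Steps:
(6674 + (-50 - 77)*13) + E = (6674 + (-50 - 77)*13) - 3402 = (6674 - 127*13) - 3402 = (6674 - 1651) - 3402 = 5023 - 3402 = 1621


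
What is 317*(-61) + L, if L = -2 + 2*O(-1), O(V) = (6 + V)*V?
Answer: -19349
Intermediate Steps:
O(V) = V*(6 + V)
L = -12 (L = -2 + 2*(-(6 - 1)) = -2 + 2*(-1*5) = -2 + 2*(-5) = -2 - 10 = -12)
317*(-61) + L = 317*(-61) - 12 = -19337 - 12 = -19349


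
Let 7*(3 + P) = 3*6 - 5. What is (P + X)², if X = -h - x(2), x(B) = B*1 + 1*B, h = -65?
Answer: 175561/49 ≈ 3582.9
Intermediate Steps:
P = -8/7 (P = -3 + (3*6 - 5)/7 = -3 + (18 - 5)/7 = -3 + (⅐)*13 = -3 + 13/7 = -8/7 ≈ -1.1429)
x(B) = 2*B (x(B) = B + B = 2*B)
X = 61 (X = -1*(-65) - 2*2 = 65 - 1*4 = 65 - 4 = 61)
(P + X)² = (-8/7 + 61)² = (419/7)² = 175561/49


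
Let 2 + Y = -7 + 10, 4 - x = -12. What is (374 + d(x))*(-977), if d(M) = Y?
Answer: -366375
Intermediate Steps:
x = 16 (x = 4 - 1*(-12) = 4 + 12 = 16)
Y = 1 (Y = -2 + (-7 + 10) = -2 + 3 = 1)
d(M) = 1
(374 + d(x))*(-977) = (374 + 1)*(-977) = 375*(-977) = -366375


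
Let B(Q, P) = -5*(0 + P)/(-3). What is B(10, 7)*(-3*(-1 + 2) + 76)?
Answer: 2555/3 ≈ 851.67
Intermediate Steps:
B(Q, P) = 5*P/3 (B(Q, P) = -5*P*(-⅓) = 5*P/3)
B(10, 7)*(-3*(-1 + 2) + 76) = ((5/3)*7)*(-3*(-1 + 2) + 76) = 35*(-3*1 + 76)/3 = 35*(-3 + 76)/3 = (35/3)*73 = 2555/3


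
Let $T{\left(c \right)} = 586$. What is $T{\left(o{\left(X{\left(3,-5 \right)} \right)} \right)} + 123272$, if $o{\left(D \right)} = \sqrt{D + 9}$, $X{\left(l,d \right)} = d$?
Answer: $123858$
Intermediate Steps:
$o{\left(D \right)} = \sqrt{9 + D}$
$T{\left(o{\left(X{\left(3,-5 \right)} \right)} \right)} + 123272 = 586 + 123272 = 123858$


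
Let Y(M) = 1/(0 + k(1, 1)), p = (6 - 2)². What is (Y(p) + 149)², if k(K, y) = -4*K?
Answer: 354025/16 ≈ 22127.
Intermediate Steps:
p = 16 (p = 4² = 16)
Y(M) = -¼ (Y(M) = 1/(0 - 4*1) = 1/(0 - 4) = 1/(-4) = -¼)
(Y(p) + 149)² = (-¼ + 149)² = (595/4)² = 354025/16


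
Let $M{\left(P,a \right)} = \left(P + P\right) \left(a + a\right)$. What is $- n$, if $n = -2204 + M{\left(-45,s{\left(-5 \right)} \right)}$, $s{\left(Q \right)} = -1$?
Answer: $2024$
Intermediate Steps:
$M{\left(P,a \right)} = 4 P a$ ($M{\left(P,a \right)} = 2 P 2 a = 4 P a$)
$n = -2024$ ($n = -2204 + 4 \left(-45\right) \left(-1\right) = -2204 + 180 = -2024$)
$- n = \left(-1\right) \left(-2024\right) = 2024$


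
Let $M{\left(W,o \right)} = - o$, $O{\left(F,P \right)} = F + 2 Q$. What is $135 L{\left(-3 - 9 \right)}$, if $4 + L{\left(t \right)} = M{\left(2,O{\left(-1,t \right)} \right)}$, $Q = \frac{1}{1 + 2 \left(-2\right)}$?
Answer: $-315$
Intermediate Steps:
$Q = - \frac{1}{3}$ ($Q = \frac{1}{1 - 4} = \frac{1}{-3} = - \frac{1}{3} \approx -0.33333$)
$O{\left(F,P \right)} = - \frac{2}{3} + F$ ($O{\left(F,P \right)} = F + 2 \left(- \frac{1}{3}\right) = F - \frac{2}{3} = - \frac{2}{3} + F$)
$L{\left(t \right)} = - \frac{7}{3}$ ($L{\left(t \right)} = -4 - \left(- \frac{2}{3} - 1\right) = -4 - - \frac{5}{3} = -4 + \frac{5}{3} = - \frac{7}{3}$)
$135 L{\left(-3 - 9 \right)} = 135 \left(- \frac{7}{3}\right) = -315$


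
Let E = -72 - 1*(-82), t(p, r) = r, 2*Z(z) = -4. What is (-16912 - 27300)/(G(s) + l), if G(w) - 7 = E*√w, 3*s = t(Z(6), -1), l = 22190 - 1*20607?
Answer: -5272281/189610 + 11053*I*√3/189610 ≈ -27.806 + 0.10097*I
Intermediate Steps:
l = 1583 (l = 22190 - 20607 = 1583)
Z(z) = -2 (Z(z) = (½)*(-4) = -2)
s = -⅓ (s = (⅓)*(-1) = -⅓ ≈ -0.33333)
E = 10 (E = -72 + 82 = 10)
G(w) = 7 + 10*√w
(-16912 - 27300)/(G(s) + l) = (-16912 - 27300)/((7 + 10*√(-⅓)) + 1583) = -44212/((7 + 10*(I*√3/3)) + 1583) = -44212/((7 + 10*I*√3/3) + 1583) = -44212/(1590 + 10*I*√3/3)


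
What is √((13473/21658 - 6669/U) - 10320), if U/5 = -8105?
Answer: I*√6489231219803161986/25076870 ≈ 101.58*I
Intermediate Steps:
U = -40525 (U = 5*(-8105) = -40525)
√((13473/21658 - 6669/U) - 10320) = √((13473/21658 - 6669/(-40525)) - 10320) = √((13473*(1/21658) - 6669*(-1/40525)) - 10320) = √((13473/21658 + 6669/40525) - 10320) = √(690430527/877690450 - 10320) = √(-9057075013473/877690450) = I*√6489231219803161986/25076870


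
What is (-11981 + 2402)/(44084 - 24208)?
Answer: -9579/19876 ≈ -0.48194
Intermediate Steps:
(-11981 + 2402)/(44084 - 24208) = -9579/19876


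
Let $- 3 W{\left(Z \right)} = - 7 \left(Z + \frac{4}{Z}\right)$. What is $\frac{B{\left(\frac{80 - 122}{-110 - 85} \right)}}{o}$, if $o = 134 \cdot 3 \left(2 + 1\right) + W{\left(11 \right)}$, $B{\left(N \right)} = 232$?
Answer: $\frac{7656}{40673} \approx 0.18823$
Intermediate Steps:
$W{\left(Z \right)} = \frac{7 Z}{3} + \frac{28}{3 Z}$ ($W{\left(Z \right)} = - \frac{\left(-7\right) \left(Z + \frac{4}{Z}\right)}{3} = - \frac{- \frac{28}{Z} - 7 Z}{3} = \frac{7 Z}{3} + \frac{28}{3 Z}$)
$o = \frac{40673}{33}$ ($o = 134 \cdot 3 \left(2 + 1\right) + \frac{7 \left(4 + 11^{2}\right)}{3 \cdot 11} = 134 \cdot 3 \cdot 3 + \frac{7}{3} \cdot \frac{1}{11} \left(4 + 121\right) = 134 \cdot 9 + \frac{7}{3} \cdot \frac{1}{11} \cdot 125 = 1206 + \frac{875}{33} = \frac{40673}{33} \approx 1232.5$)
$\frac{B{\left(\frac{80 - 122}{-110 - 85} \right)}}{o} = \frac{232}{\frac{40673}{33}} = 232 \cdot \frac{33}{40673} = \frac{7656}{40673}$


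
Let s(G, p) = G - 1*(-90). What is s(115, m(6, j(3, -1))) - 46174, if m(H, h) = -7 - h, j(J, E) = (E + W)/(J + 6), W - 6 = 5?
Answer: -45969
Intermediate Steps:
W = 11 (W = 6 + 5 = 11)
j(J, E) = (11 + E)/(6 + J) (j(J, E) = (E + 11)/(J + 6) = (11 + E)/(6 + J))
s(G, p) = 90 + G (s(G, p) = G + 90 = 90 + G)
s(115, m(6, j(3, -1))) - 46174 = (90 + 115) - 46174 = 205 - 46174 = -45969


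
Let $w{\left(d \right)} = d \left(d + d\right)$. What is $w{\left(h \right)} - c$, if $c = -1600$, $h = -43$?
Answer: $5298$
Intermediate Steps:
$w{\left(d \right)} = 2 d^{2}$ ($w{\left(d \right)} = d 2 d = 2 d^{2}$)
$w{\left(h \right)} - c = 2 \left(-43\right)^{2} - -1600 = 2 \cdot 1849 + 1600 = 3698 + 1600 = 5298$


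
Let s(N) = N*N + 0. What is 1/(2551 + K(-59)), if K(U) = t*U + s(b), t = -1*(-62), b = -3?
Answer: -1/1098 ≈ -0.00091075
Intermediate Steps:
t = 62
s(N) = N**2 (s(N) = N**2 + 0 = N**2)
K(U) = 9 + 62*U (K(U) = 62*U + (-3)**2 = 62*U + 9 = 9 + 62*U)
1/(2551 + K(-59)) = 1/(2551 + (9 + 62*(-59))) = 1/(2551 + (9 - 3658)) = 1/(2551 - 3649) = 1/(-1098) = -1/1098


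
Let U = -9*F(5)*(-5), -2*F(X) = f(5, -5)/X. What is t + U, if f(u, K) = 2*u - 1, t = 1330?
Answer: 2579/2 ≈ 1289.5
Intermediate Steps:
f(u, K) = -1 + 2*u
F(X) = -9/(2*X) (F(X) = -(-1 + 2*5)/(2*X) = -(-1 + 10)/(2*X) = -9/(2*X))
U = -81/2 (U = -(-81)/(2*5)*(-5) = -9*(-9/10)*(-5) = (81/10)*(-5) = -81/2 ≈ -40.500)
t + U = 1330 - 81/2 = 2579/2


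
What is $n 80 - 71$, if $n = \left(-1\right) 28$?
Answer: $-2311$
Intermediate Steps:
$n = -28$
$n 80 - 71 = \left(-28\right) 80 - 71 = -2240 - 71 = -2311$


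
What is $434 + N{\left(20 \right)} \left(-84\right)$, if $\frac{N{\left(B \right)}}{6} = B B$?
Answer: $-201166$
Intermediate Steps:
$N{\left(B \right)} = 6 B^{2}$ ($N{\left(B \right)} = 6 B B = 6 B^{2}$)
$434 + N{\left(20 \right)} \left(-84\right) = 434 + 6 \cdot 20^{2} \left(-84\right) = 434 + 6 \cdot 400 \left(-84\right) = 434 + 2400 \left(-84\right) = 434 - 201600 = -201166$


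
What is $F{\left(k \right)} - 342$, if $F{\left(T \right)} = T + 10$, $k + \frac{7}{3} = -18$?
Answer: $- \frac{1057}{3} \approx -352.33$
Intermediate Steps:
$k = - \frac{61}{3}$ ($k = - \frac{7}{3} - 18 = - \frac{61}{3} \approx -20.333$)
$F{\left(T \right)} = 10 + T$
$F{\left(k \right)} - 342 = \left(10 - \frac{61}{3}\right) - 342 = - \frac{31}{3} - 342 = - \frac{1057}{3}$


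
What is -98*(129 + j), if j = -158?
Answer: 2842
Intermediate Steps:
-98*(129 + j) = -98*(129 - 158) = -98*(-29) = 2842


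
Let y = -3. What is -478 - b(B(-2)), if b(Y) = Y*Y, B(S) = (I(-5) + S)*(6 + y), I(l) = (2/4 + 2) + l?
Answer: -2641/4 ≈ -660.25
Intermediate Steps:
I(l) = 5/2 + l (I(l) = (2*(¼) + 2) + l = (½ + 2) + l = 5/2 + l)
B(S) = -15/2 + 3*S (B(S) = ((5/2 - 5) + S)*(6 - 3) = (-5/2 + S)*3 = -15/2 + 3*S)
b(Y) = Y²
-478 - b(B(-2)) = -478 - (-15/2 + 3*(-2))² = -478 - (-15/2 - 6)² = -478 - (-27/2)² = -478 - 1*729/4 = -478 - 729/4 = -2641/4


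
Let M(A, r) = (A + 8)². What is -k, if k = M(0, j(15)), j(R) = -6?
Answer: -64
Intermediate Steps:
M(A, r) = (8 + A)²
k = 64 (k = (8 + 0)² = 8² = 64)
-k = -1*64 = -64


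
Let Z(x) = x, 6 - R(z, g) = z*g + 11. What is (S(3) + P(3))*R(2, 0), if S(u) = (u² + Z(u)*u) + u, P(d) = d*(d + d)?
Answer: -195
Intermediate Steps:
R(z, g) = -5 - g*z (R(z, g) = 6 - (z*g + 11) = 6 - (g*z + 11) = 6 - (11 + g*z) = 6 + (-11 - g*z) = -5 - g*z)
P(d) = 2*d² (P(d) = d*(2*d) = 2*d²)
S(u) = u + 2*u² (S(u) = (u² + u*u) + u = (u² + u²) + u = 2*u² + u = u + 2*u²)
(S(3) + P(3))*R(2, 0) = (3*(1 + 2*3) + 2*3²)*(-5 - 1*0*2) = (3*(1 + 6) + 2*9)*(-5 + 0) = (3*7 + 18)*(-5) = (21 + 18)*(-5) = 39*(-5) = -195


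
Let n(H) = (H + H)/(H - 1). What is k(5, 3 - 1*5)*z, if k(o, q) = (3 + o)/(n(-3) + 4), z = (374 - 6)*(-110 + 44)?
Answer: -35328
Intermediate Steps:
n(H) = 2*H/(-1 + H) (n(H) = (2*H)/(-1 + H) = 2*H/(-1 + H))
z = -24288 (z = 368*(-66) = -24288)
k(o, q) = 6/11 + 2*o/11 (k(o, q) = (3 + o)/(2*(-3)/(-1 - 3) + 4) = (3 + o)/(2*(-3)/(-4) + 4) = (3 + o)/(2*(-3)*(-1/4) + 4) = (3 + o)/(3/2 + 4) = (3 + o)/(11/2) = (3 + o)*(2/11) = 6/11 + 2*o/11)
k(5, 3 - 1*5)*z = (6/11 + (2/11)*5)*(-24288) = (6/11 + 10/11)*(-24288) = (16/11)*(-24288) = -35328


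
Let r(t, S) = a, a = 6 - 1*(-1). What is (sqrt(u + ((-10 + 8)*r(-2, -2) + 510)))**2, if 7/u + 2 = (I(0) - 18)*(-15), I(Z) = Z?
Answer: 132935/268 ≈ 496.03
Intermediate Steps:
a = 7 (a = 6 + 1 = 7)
r(t, S) = 7
u = 7/268 (u = 7/(-2 + (0 - 18)*(-15)) = 7/(-2 - 18*(-15)) = 7/(-2 + 270) = 7/268 ≈ 0.026119)
(sqrt(u + ((-10 + 8)*r(-2, -2) + 510)))**2 = (sqrt(7/268 + ((-10 + 8)*7 + 510)))**2 = (sqrt(7/268 + (-2*7 + 510)))**2 = (sqrt(7/268 + (-14 + 510)))**2 = (sqrt(7/268 + 496))**2 = (sqrt(132935/268))**2 = (sqrt(8906645)/134)**2 = 132935/268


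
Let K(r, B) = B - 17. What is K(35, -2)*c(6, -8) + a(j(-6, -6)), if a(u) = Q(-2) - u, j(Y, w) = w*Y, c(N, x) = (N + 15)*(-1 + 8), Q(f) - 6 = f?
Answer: -2825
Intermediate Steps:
Q(f) = 6 + f
K(r, B) = -17 + B
c(N, x) = 105 + 7*N (c(N, x) = (15 + N)*7 = 105 + 7*N)
j(Y, w) = Y*w
a(u) = 4 - u (a(u) = (6 - 2) - u = 4 - u)
K(35, -2)*c(6, -8) + a(j(-6, -6)) = (-17 - 2)*(105 + 7*6) + (4 - (-6)*(-6)) = -19*(105 + 42) + (4 - 1*36) = -19*147 + (4 - 36) = -2793 - 32 = -2825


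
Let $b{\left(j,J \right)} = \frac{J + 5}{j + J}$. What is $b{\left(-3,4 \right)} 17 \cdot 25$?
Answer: $3825$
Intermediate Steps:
$b{\left(j,J \right)} = \frac{5 + J}{J + j}$
$b{\left(-3,4 \right)} 17 \cdot 25 = \frac{5 + 4}{4 - 3} \cdot 17 \cdot 25 = 1^{-1} \cdot 9 \cdot 17 \cdot 25 = 1 \cdot 9 \cdot 17 \cdot 25 = 9 \cdot 17 \cdot 25 = 153 \cdot 25 = 3825$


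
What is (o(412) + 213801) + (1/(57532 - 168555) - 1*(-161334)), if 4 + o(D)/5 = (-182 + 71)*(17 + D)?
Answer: 15212371459/111023 ≈ 1.3702e+5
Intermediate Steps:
o(D) = -9455 - 555*D (o(D) = -20 + 5*((-182 + 71)*(17 + D)) = -20 + 5*(-111*(17 + D)) = -20 + 5*(-1887 - 111*D) = -20 + (-9435 - 555*D) = -9455 - 555*D)
(o(412) + 213801) + (1/(57532 - 168555) - 1*(-161334)) = ((-9455 - 555*412) + 213801) + (1/(57532 - 168555) - 1*(-161334)) = ((-9455 - 228660) + 213801) + (1/(-111023) + 161334) = (-238115 + 213801) + (-1/111023 + 161334) = -24314 + 17911784681/111023 = 15212371459/111023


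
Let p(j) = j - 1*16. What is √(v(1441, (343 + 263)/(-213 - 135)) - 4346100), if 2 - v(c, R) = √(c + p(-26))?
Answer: √(-4346098 - √1399) ≈ 2084.7*I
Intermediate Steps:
p(j) = -16 + j (p(j) = j - 16 = -16 + j)
v(c, R) = 2 - √(-42 + c) (v(c, R) = 2 - √(c + (-16 - 26)) = 2 - √(c - 42) = 2 - √(-42 + c))
√(v(1441, (343 + 263)/(-213 - 135)) - 4346100) = √((2 - √(-42 + 1441)) - 4346100) = √((2 - √1399) - 4346100) = √(-4346098 - √1399)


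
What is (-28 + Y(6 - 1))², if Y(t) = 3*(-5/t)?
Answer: 961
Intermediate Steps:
Y(t) = -15/t
(-28 + Y(6 - 1))² = (-28 - 15/(6 - 1))² = (-28 - 15/5)² = (-28 - 15*⅕)² = (-28 - 3)² = (-31)² = 961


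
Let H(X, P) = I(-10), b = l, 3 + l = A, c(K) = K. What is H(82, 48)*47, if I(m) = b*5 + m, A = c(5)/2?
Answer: -1175/2 ≈ -587.50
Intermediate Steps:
A = 5/2 ≈ 2.5000
l = -½ (l = -3 + 5/2 = -½ ≈ -0.50000)
b = -½ ≈ -0.50000
I(m) = -5/2 + m (I(m) = -½*5 + m = -5/2 + m)
H(X, P) = -25/2 (H(X, P) = -5/2 - 10 = -25/2)
H(82, 48)*47 = -25/2*47 = -1175/2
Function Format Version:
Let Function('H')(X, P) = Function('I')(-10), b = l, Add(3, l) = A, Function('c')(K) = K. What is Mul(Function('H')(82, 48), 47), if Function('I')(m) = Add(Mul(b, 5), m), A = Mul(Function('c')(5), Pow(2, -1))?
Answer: Rational(-1175, 2) ≈ -587.50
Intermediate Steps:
A = Rational(5, 2) (A = Mul(5, Pow(2, -1)) = Mul(5, Rational(1, 2)) = Rational(5, 2) ≈ 2.5000)
l = Rational(-1, 2) (l = Add(-3, Rational(5, 2)) = Rational(-1, 2) ≈ -0.50000)
b = Rational(-1, 2) ≈ -0.50000
Function('I')(m) = Add(Rational(-5, 2), m) (Function('I')(m) = Add(Mul(Rational(-1, 2), 5), m) = Add(Rational(-5, 2), m))
Function('H')(X, P) = Rational(-25, 2) (Function('H')(X, P) = Add(Rational(-5, 2), -10) = Rational(-25, 2))
Mul(Function('H')(82, 48), 47) = Mul(Rational(-25, 2), 47) = Rational(-1175, 2)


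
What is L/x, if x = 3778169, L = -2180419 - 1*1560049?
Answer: -3740468/3778169 ≈ -0.99002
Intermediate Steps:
L = -3740468 (L = -2180419 - 1560049 = -3740468)
L/x = -3740468/3778169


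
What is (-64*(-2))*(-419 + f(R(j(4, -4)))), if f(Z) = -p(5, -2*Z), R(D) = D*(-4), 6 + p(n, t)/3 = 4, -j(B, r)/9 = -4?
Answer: -52864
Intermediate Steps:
j(B, r) = 36 (j(B, r) = -9*(-4) = 36)
p(n, t) = -6 (p(n, t) = -18 + 3*4 = -18 + 12 = -6)
R(D) = -4*D
f(Z) = 6 (f(Z) = -1*(-6) = 6)
(-64*(-2))*(-419 + f(R(j(4, -4)))) = (-64*(-2))*(-419 + 6) = 128*(-413) = -52864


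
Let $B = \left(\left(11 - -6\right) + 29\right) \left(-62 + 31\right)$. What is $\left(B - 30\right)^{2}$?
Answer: $2119936$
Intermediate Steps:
$B = -1426$ ($B = \left(\left(11 + 6\right) + 29\right) \left(-31\right) = \left(17 + 29\right) \left(-31\right) = 46 \left(-31\right) = -1426$)
$\left(B - 30\right)^{2} = \left(-1426 - 30\right)^{2} = \left(-1456\right)^{2} = 2119936$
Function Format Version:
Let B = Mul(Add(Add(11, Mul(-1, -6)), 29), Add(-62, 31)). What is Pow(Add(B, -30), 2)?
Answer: 2119936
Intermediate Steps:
B = -1426 (B = Mul(Add(Add(11, 6), 29), -31) = Mul(Add(17, 29), -31) = Mul(46, -31) = -1426)
Pow(Add(B, -30), 2) = Pow(Add(-1426, -30), 2) = Pow(-1456, 2) = 2119936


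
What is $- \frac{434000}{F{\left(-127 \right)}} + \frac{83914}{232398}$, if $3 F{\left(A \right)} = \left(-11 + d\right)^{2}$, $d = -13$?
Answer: $- \frac{1050464797}{464796} \approx -2260.1$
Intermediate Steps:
$F{\left(A \right)} = 192$ ($F{\left(A \right)} = \frac{\left(-11 - 13\right)^{2}}{3} = \frac{\left(-24\right)^{2}}{3} = \frac{1}{3} \cdot 576 = 192$)
$- \frac{434000}{F{\left(-127 \right)}} + \frac{83914}{232398} = - \frac{434000}{192} + \frac{83914}{232398} = \left(-434000\right) \frac{1}{192} + 83914 \cdot \frac{1}{232398} = - \frac{27125}{12} + \frac{41957}{116199} = - \frac{1050464797}{464796}$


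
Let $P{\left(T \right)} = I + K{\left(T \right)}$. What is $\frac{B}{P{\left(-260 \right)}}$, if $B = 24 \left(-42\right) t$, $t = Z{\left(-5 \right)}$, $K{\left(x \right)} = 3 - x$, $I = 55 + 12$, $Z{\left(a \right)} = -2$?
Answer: $\frac{336}{55} \approx 6.1091$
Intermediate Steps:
$I = 67$
$t = -2$
$B = 2016$ ($B = 24 \left(-42\right) \left(-2\right) = \left(-1008\right) \left(-2\right) = 2016$)
$P{\left(T \right)} = 70 - T$ ($P{\left(T \right)} = 67 - \left(-3 + T\right) = 70 - T$)
$\frac{B}{P{\left(-260 \right)}} = \frac{2016}{70 - -260} = \frac{2016}{70 + 260} = \frac{2016}{330} = 2016 \cdot \frac{1}{330} = \frac{336}{55}$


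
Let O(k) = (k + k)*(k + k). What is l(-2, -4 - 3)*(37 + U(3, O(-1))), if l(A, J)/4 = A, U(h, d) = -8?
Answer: -232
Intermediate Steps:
O(k) = 4*k² (O(k) = (2*k)*(2*k) = 4*k²)
l(A, J) = 4*A
l(-2, -4 - 3)*(37 + U(3, O(-1))) = (4*(-2))*(37 - 8) = -8*29 = -232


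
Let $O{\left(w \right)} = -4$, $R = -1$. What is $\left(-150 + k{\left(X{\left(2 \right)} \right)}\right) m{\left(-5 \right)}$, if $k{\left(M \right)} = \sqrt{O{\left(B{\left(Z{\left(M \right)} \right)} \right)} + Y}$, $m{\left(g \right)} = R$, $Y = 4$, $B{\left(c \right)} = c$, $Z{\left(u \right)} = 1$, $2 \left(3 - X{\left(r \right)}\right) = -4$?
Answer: $150$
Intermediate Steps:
$X{\left(r \right)} = 5$ ($X{\left(r \right)} = 3 - -2 = 3 + 2 = 5$)
$m{\left(g \right)} = -1$
$k{\left(M \right)} = 0$ ($k{\left(M \right)} = \sqrt{-4 + 4} = \sqrt{0} = 0$)
$\left(-150 + k{\left(X{\left(2 \right)} \right)}\right) m{\left(-5 \right)} = \left(-150 + 0\right) \left(-1\right) = \left(-150\right) \left(-1\right) = 150$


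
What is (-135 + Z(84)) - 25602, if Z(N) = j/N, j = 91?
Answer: -308831/12 ≈ -25736.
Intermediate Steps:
Z(N) = 91/N
(-135 + Z(84)) - 25602 = (-135 + 91/84) - 25602 = (-135 + 91*(1/84)) - 25602 = (-135 + 13/12) - 25602 = -1607/12 - 25602 = -308831/12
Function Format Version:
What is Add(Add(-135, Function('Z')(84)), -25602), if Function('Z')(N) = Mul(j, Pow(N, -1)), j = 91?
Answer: Rational(-308831, 12) ≈ -25736.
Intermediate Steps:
Function('Z')(N) = Mul(91, Pow(N, -1))
Add(Add(-135, Function('Z')(84)), -25602) = Add(Add(-135, Mul(91, Pow(84, -1))), -25602) = Add(Add(-135, Mul(91, Rational(1, 84))), -25602) = Add(Add(-135, Rational(13, 12)), -25602) = Add(Rational(-1607, 12), -25602) = Rational(-308831, 12)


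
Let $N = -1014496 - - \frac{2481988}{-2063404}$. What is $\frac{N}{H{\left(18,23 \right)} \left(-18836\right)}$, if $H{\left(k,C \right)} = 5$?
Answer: $\frac{523329396593}{48582847180} \approx 10.772$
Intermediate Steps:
$N = - \frac{523329396593}{515851}$ ($N = -1014496 - \left(-2481988\right) \left(- \frac{1}{2063404}\right) = -1014496 - \frac{620497}{515851} = - \frac{523329396593}{515851} \approx -1.0145 \cdot 10^{6}$)
$\frac{N}{H{\left(18,23 \right)} \left(-18836\right)} = - \frac{523329396593}{515851 \cdot 5 \left(-18836\right)} = - \frac{523329396593}{515851 \left(-94180\right)} = \left(- \frac{523329396593}{515851}\right) \left(- \frac{1}{94180}\right) = \frac{523329396593}{48582847180}$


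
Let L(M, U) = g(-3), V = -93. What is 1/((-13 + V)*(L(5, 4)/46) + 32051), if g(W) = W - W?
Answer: 1/32051 ≈ 3.1200e-5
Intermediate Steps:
g(W) = 0
L(M, U) = 0
1/((-13 + V)*(L(5, 4)/46) + 32051) = 1/((-13 - 93)*(0/46) + 32051) = 1/(-0/46 + 32051) = 1/(-106*0 + 32051) = 1/(0 + 32051) = 1/32051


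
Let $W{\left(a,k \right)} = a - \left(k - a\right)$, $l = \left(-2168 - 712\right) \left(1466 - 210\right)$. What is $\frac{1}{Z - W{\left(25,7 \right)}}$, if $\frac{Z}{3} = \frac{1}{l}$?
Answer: $- \frac{1205760}{51847681} \approx -0.023256$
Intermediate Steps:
$l = -3617280$ ($l = \left(-2880\right) 1256 = -3617280$)
$W{\left(a,k \right)} = - k + 2 a$ ($W{\left(a,k \right)} = a + \left(a - k\right) = - k + 2 a$)
$Z = - \frac{1}{1205760}$ ($Z = \frac{3}{-3617280} = 3 \left(- \frac{1}{3617280}\right) = - \frac{1}{1205760} \approx -8.2935 \cdot 10^{-7}$)
$\frac{1}{Z - W{\left(25,7 \right)}} = \frac{1}{- \frac{1}{1205760} - \left(\left(-1\right) 7 + 2 \cdot 25\right)} = \frac{1}{- \frac{1}{1205760} - \left(-7 + 50\right)} = \frac{1}{- \frac{1}{1205760} - 43} = \frac{1}{- \frac{51847681}{1205760}} = - \frac{1205760}{51847681}$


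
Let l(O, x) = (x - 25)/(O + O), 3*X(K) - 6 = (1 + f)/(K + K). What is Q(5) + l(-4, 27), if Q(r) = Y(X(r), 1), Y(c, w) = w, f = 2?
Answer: 3/4 ≈ 0.75000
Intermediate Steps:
X(K) = 2 + 1/(2*K) (X(K) = 2 + ((1 + 2)/(K + K))/3 = 2 + (3/((2*K)))/3 = 2 + (3*(1/(2*K)))/3 = 2 + (3/(2*K))/3 = 2 + 1/(2*K))
Q(r) = 1
l(O, x) = (-25 + x)/(2*O) (l(O, x) = (-25 + x)/((2*O)) = (-25 + x)*(1/(2*O)) = (-25 + x)/(2*O))
Q(5) + l(-4, 27) = 1 + (1/2)*(-25 + 27)/(-4) = 1 + (1/2)*(-1/4)*2 = 1 - 1/4 = 3/4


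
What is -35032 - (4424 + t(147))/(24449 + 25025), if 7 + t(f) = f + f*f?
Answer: -1733199341/49474 ≈ -35033.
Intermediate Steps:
t(f) = -7 + f + f² (t(f) = -7 + (f + f*f) = -7 + (f + f²) = -7 + f + f²)
-35032 - (4424 + t(147))/(24449 + 25025) = -35032 - (4424 + (-7 + 147 + 147²))/(24449 + 25025) = -35032 - (4424 + (-7 + 147 + 21609))/49474 = -35032 - (4424 + 21749)/49474 = -35032 - 26173/49474 = -1733199341/49474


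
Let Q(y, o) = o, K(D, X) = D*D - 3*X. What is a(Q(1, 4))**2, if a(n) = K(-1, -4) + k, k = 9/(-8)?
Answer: 9025/64 ≈ 141.02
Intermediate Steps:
k = -9/8 (k = 9*(-1/8) = -9/8 ≈ -1.1250)
K(D, X) = D**2 - 3*X
a(n) = 95/8 (a(n) = ((-1)**2 - 3*(-4)) - 9/8 = (1 + 12) - 9/8 = 13 - 9/8 = 95/8)
a(Q(1, 4))**2 = (95/8)**2 = 9025/64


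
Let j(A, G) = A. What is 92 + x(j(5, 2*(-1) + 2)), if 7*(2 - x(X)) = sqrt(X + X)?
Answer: 94 - sqrt(10)/7 ≈ 93.548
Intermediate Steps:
x(X) = 2 - sqrt(2)*sqrt(X)/7 (x(X) = 2 - sqrt(X + X)/7 = 2 - sqrt(2)*sqrt(X)/7)
92 + x(j(5, 2*(-1) + 2)) = 92 + (2 - sqrt(2)*sqrt(5)/7) = 92 + (2 - sqrt(10)/7) = 94 - sqrt(10)/7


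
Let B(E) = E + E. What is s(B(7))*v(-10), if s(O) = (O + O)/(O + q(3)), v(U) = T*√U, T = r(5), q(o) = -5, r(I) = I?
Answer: 140*I*√10/9 ≈ 49.191*I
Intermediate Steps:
T = 5
B(E) = 2*E
v(U) = 5*√U
s(O) = 2*O/(-5 + O) (s(O) = (O + O)/(O - 5) = (2*O)/(-5 + O) = 2*O/(-5 + O))
s(B(7))*v(-10) = (2*(2*7)/(-5 + 2*7))*(5*√(-10)) = (2*14/(-5 + 14))*(5*(I*√10)) = (2*14/9)*(5*I*√10) = (2*14*(⅑))*(5*I*√10) = 28*(5*I*√10)/9 = 140*I*√10/9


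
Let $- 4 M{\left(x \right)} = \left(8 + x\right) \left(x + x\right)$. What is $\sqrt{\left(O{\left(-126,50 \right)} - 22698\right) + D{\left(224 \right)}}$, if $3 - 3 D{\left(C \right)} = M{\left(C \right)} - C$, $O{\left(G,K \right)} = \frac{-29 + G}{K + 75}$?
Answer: $\frac{24 i \sqrt{606}}{5} \approx 118.16 i$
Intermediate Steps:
$M{\left(x \right)} = - \frac{x \left(8 + x\right)}{2}$ ($M{\left(x \right)} = - \frac{\left(8 + x\right) \left(x + x\right)}{4} = - \frac{\left(8 + x\right) 2 x}{4} = - \frac{2 x \left(8 + x\right)}{4} = - \frac{x \left(8 + x\right)}{2}$)
$O{\left(G,K \right)} = \frac{-29 + G}{75 + K}$
$D{\left(C \right)} = 1 + \frac{C}{3} + \frac{C \left(8 + C\right)}{6}$ ($D{\left(C \right)} = 1 - \frac{- \frac{C \left(8 + C\right)}{2} - C}{3} = 1 - \frac{- C - \frac{C \left(8 + C\right)}{2}}{3} = 1 + \left(\frac{C}{3} + \frac{C \left(8 + C\right)}{6}\right) = 1 + \frac{C}{3} + \frac{C \left(8 + C\right)}{6}$)
$\sqrt{\left(O{\left(-126,50 \right)} - 22698\right) + D{\left(224 \right)}} = \sqrt{\left(\frac{-29 - 126}{75 + 50} - 22698\right) + \left(1 + \frac{224^{2}}{6} + \frac{5}{3} \cdot 224\right)} = \sqrt{\left(\frac{1}{125} \left(-155\right) - 22698\right) + \left(1 + \frac{1}{6} \cdot 50176 + \frac{1120}{3}\right)} = \sqrt{\left(\frac{1}{125} \left(-155\right) - 22698\right) + \left(1 + \frac{25088}{3} + \frac{1120}{3}\right)} = \sqrt{\left(- \frac{31}{25} - 22698\right) + 8737} = \sqrt{- \frac{567481}{25} + 8737} = \sqrt{- \frac{349056}{25}} = \frac{24 i \sqrt{606}}{5}$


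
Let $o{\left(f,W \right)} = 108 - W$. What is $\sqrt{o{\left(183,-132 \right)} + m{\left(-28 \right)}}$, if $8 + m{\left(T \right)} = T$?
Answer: $2 \sqrt{51} \approx 14.283$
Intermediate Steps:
$m{\left(T \right)} = -8 + T$
$\sqrt{o{\left(183,-132 \right)} + m{\left(-28 \right)}} = \sqrt{\left(108 - -132\right) - 36} = \sqrt{\left(108 + 132\right) - 36} = \sqrt{240 - 36} = \sqrt{204} = 2 \sqrt{51}$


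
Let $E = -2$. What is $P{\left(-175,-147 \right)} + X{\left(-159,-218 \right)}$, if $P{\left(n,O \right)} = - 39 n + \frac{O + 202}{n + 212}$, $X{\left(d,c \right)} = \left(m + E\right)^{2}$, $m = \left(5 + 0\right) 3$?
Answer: $\frac{258833}{37} \approx 6995.5$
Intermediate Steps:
$m = 15$ ($m = 5 \cdot 3 = 15$)
$X{\left(d,c \right)} = 169$ ($X{\left(d,c \right)} = \left(15 - 2\right)^{2} = 13^{2} = 169$)
$P{\left(n,O \right)} = - 39 n + \frac{202 + O}{212 + n}$
$P{\left(-175,-147 \right)} + X{\left(-159,-218 \right)} = \frac{202 - 147 - -1446900 - 39 \left(-175\right)^{2}}{212 - 175} + 169 = \frac{202 - 147 + 1446900 - 1194375}{37} + 169 = \frac{1}{37} \cdot 252580 + 169 = \frac{252580}{37} + 169 = \frac{258833}{37}$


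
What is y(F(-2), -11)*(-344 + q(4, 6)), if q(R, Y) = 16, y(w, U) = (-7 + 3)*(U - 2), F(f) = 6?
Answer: -17056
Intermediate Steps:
y(w, U) = 8 - 4*U (y(w, U) = -4*(-2 + U) = 8 - 4*U)
y(F(-2), -11)*(-344 + q(4, 6)) = (8 - 4*(-11))*(-344 + 16) = (8 + 44)*(-328) = 52*(-328) = -17056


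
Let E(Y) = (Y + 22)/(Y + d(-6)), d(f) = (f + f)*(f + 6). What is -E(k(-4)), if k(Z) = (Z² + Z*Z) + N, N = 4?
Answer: -29/18 ≈ -1.6111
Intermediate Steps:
k(Z) = 4 + 2*Z² (k(Z) = (Z² + Z*Z) + 4 = (Z² + Z²) + 4 = 2*Z² + 4 = 4 + 2*Z²)
d(f) = 2*f*(6 + f) (d(f) = (2*f)*(6 + f) = 2*f*(6 + f))
E(Y) = (22 + Y)/Y (E(Y) = (Y + 22)/(Y + 2*(-6)*(6 - 6)) = (22 + Y)/(Y + 2*(-6)*0) = (22 + Y)/(Y + 0) = (22 + Y)/Y)
-E(k(-4)) = -(22 + (4 + 2*(-4)²))/(4 + 2*(-4)²) = -(22 + (4 + 2*16))/(4 + 2*16) = -(22 + (4 + 32))/(4 + 32) = -(22 + 36)/36 = -58/36 = -1*29/18 = -29/18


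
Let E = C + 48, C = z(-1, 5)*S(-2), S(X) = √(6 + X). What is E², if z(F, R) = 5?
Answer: 3364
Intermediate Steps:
C = 10 (C = 5*√(6 - 2) = 5*√4 = 5*2 = 10)
E = 58 (E = 10 + 48 = 58)
E² = 58² = 3364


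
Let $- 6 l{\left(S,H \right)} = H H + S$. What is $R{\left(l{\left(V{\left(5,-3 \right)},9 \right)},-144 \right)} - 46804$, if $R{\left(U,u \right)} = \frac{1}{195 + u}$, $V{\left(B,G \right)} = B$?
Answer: $- \frac{2387003}{51} \approx -46804.0$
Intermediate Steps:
$l{\left(S,H \right)} = - \frac{S}{6} - \frac{H^{2}}{6}$ ($l{\left(S,H \right)} = - \frac{H H + S}{6} = - \frac{H^{2} + S}{6} = - \frac{S + H^{2}}{6} = - \frac{S}{6} - \frac{H^{2}}{6}$)
$R{\left(l{\left(V{\left(5,-3 \right)},9 \right)},-144 \right)} - 46804 = \frac{1}{195 - 144} - 46804 = \frac{1}{51} - 46804 = - \frac{2387003}{51}$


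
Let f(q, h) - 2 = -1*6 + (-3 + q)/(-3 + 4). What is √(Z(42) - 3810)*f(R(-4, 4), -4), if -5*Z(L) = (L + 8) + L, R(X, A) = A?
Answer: -3*I*√95710/5 ≈ -185.62*I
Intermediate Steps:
Z(L) = -8/5 - 2*L/5 (Z(L) = -((L + 8) + L)/5 = -((8 + L) + L)/5 = -(8 + 2*L)/5 = -8/5 - 2*L/5)
f(q, h) = -7 + q (f(q, h) = 2 + (-1*6 + (-3 + q)/(-3 + 4)) = 2 + (-6 + (-3 + q)/1) = 2 + (-6 + (-3 + q)*1) = 2 + (-6 + (-3 + q)) = 2 + (-9 + q) = -7 + q)
√(Z(42) - 3810)*f(R(-4, 4), -4) = √((-8/5 - ⅖*42) - 3810)*(-7 + 4) = √((-8/5 - 84/5) - 3810)*(-3) = √(-92/5 - 3810)*(-3) = √(-19142/5)*(-3) = (I*√95710/5)*(-3) = -3*I*√95710/5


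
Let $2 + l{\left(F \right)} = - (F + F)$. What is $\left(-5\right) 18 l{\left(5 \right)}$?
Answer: $1080$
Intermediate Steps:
$l{\left(F \right)} = -2 - 2 F$ ($l{\left(F \right)} = -2 - \left(F + F\right) = -2 - 2 F$)
$\left(-5\right) 18 l{\left(5 \right)} = \left(-5\right) 18 \left(-2 - 10\right) = - 90 \left(-2 - 10\right) = \left(-90\right) \left(-12\right) = 1080$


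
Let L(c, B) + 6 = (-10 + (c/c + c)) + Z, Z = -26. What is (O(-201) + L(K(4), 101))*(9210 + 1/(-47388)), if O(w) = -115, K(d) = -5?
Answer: -70267400119/47388 ≈ -1.4828e+6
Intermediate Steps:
L(c, B) = -41 + c (L(c, B) = -6 + ((-10 + (c/c + c)) - 26) = -6 + ((-10 + (1 + c)) - 26) = -6 + ((-9 + c) - 26) = -6 + (-35 + c) = -41 + c)
(O(-201) + L(K(4), 101))*(9210 + 1/(-47388)) = (-115 + (-41 - 5))*(9210 + 1/(-47388)) = (-115 - 46)*(9210 - 1/47388) = -161*436443479/47388 = -70267400119/47388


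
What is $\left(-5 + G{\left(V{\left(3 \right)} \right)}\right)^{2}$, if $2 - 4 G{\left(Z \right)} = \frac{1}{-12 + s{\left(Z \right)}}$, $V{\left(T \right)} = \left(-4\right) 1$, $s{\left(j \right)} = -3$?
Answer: $\frac{72361}{3600} \approx 20.1$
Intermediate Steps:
$V{\left(T \right)} = -4$
$G{\left(Z \right)} = \frac{31}{60}$ ($G{\left(Z \right)} = \frac{1}{2} - \frac{1}{4 \left(-12 - 3\right)} = \frac{1}{2} - \frac{1}{4 \left(-15\right)} = \frac{1}{2} - - \frac{1}{60} = \frac{1}{2} + \frac{1}{60} = \frac{31}{60}$)
$\left(-5 + G{\left(V{\left(3 \right)} \right)}\right)^{2} = \left(-5 + \frac{31}{60}\right)^{2} = \left(- \frac{269}{60}\right)^{2} = \frac{72361}{3600}$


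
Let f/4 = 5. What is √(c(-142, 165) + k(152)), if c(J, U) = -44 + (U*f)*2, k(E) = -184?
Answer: 6*√177 ≈ 79.825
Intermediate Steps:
f = 20 (f = 4*5 = 20)
c(J, U) = -44 + 40*U (c(J, U) = -44 + (U*20)*2 = -44 + (20*U)*2 = -44 + 40*U)
√(c(-142, 165) + k(152)) = √((-44 + 40*165) - 184) = √((-44 + 6600) - 184) = √(6556 - 184) = √6372 = 6*√177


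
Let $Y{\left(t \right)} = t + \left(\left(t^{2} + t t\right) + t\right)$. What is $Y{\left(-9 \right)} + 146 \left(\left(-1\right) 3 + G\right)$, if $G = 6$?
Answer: $582$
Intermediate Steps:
$Y{\left(t \right)} = 2 t + 2 t^{2}$ ($Y{\left(t \right)} = t + \left(\left(t^{2} + t^{2}\right) + t\right) = t + \left(2 t^{2} + t\right) = t + \left(t + 2 t^{2}\right) = 2 t + 2 t^{2}$)
$Y{\left(-9 \right)} + 146 \left(\left(-1\right) 3 + G\right) = 2 \left(-9\right) \left(1 - 9\right) + 146 \left(\left(-1\right) 3 + 6\right) = 2 \left(-9\right) \left(-8\right) + 146 \left(-3 + 6\right) = 144 + 146 \cdot 3 = 144 + 438 = 582$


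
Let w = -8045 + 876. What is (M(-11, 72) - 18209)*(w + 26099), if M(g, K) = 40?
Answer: -343939170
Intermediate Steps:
w = -7169
(M(-11, 72) - 18209)*(w + 26099) = (40 - 18209)*(-7169 + 26099) = -18169*18930 = -343939170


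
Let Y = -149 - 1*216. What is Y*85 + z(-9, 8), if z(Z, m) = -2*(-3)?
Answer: -31019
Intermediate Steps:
Y = -365 (Y = -149 - 216 = -365)
z(Z, m) = 6
Y*85 + z(-9, 8) = -365*85 + 6 = -31025 + 6 = -31019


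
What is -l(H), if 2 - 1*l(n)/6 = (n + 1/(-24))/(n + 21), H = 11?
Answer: -1273/128 ≈ -9.9453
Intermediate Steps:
l(n) = 12 - 6*(-1/24 + n)/(21 + n) (l(n) = 12 - 6*(n + 1/(-24))/(n + 21) = 12 - 6*(n - 1/24)/(21 + n) = 12 - 6*(-1/24 + n)/(21 + n))
-l(H) = -(1009 + 24*11)/(4*(21 + 11)) = -(1009 + 264)/(4*32) = -1273/(4*32) = -1*1273/128 = -1273/128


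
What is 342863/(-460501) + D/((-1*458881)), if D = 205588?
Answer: -252006795891/211315159381 ≈ -1.1926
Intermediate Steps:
342863/(-460501) + D/((-1*458881)) = 342863/(-460501) + 205588/((-1*458881)) = 342863*(-1/460501) + 205588/(-458881) = -342863/460501 + 205588*(-1/458881) = -342863/460501 - 205588/458881 = -252006795891/211315159381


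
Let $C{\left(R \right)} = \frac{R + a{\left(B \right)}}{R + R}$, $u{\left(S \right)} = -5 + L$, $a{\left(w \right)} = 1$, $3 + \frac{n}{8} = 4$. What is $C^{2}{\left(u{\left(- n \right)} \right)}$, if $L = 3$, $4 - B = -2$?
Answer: $\frac{1}{16} \approx 0.0625$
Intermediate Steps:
$n = 8$ ($n = -24 + 8 \cdot 4 = -24 + 32 = 8$)
$B = 6$ ($B = 4 - -2 = 4 + 2 = 6$)
$u{\left(S \right)} = -2$ ($u{\left(S \right)} = -5 + 3 = -2$)
$C{\left(R \right)} = \frac{1 + R}{2 R}$ ($C{\left(R \right)} = \frac{R + 1}{R + R} = \frac{1 + R}{2 R}$)
$C^{2}{\left(u{\left(- n \right)} \right)} = \left(\frac{1 - 2}{2 \left(-2\right)}\right)^{2} = \left(\frac{1}{2} \left(- \frac{1}{2}\right) \left(-1\right)\right)^{2} = \left(\frac{1}{4}\right)^{2} = \frac{1}{16}$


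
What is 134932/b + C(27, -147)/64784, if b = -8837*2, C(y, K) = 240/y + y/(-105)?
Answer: -1376751935557/180336305520 ≈ -7.6344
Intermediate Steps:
C(y, K) = 240/y - y/105 (C(y, K) = 240/y + y*(-1/105) = 240/y - y/105)
b = -17674
134932/b + C(27, -147)/64784 = 134932/(-17674) + (240/27 - 1/105*27)/64784 = 134932*(-1/17674) + (240*(1/27) - 9/35)*(1/64784) = -67466/8837 + (80/9 - 9/35)*(1/64784) = -67466/8837 + (2719/315)*(1/64784) = -67466/8837 + 2719/20406960 = -1376751935557/180336305520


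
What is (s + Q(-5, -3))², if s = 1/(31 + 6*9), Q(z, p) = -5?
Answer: 179776/7225 ≈ 24.882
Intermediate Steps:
s = 1/85 (s = 1/(31 + 54) = 1/85 ≈ 0.011765)
(s + Q(-5, -3))² = (1/85 - 5)² = (-424/85)² = 179776/7225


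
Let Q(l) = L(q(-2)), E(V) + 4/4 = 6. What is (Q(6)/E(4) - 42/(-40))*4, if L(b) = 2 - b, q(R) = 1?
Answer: 5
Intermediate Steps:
E(V) = 5 (E(V) = -1 + 6 = 5)
Q(l) = 1 (Q(l) = 2 - 1*1 = 2 - 1 = 1)
(Q(6)/E(4) - 42/(-40))*4 = (1/5 - 42/(-40))*4 = (1*(⅕) - 42*(-1/40))*4 = (⅕ + 21/20)*4 = (5/4)*4 = 5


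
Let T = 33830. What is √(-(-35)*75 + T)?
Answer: √36455 ≈ 190.93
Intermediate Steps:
√(-(-35)*75 + T) = √(-(-35)*75 + 33830) = √(-35*(-75) + 33830) = √(2625 + 33830) = √36455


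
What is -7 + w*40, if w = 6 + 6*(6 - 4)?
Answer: 713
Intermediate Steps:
w = 18 (w = 6 + 6*2 = 6 + 12 = 18)
-7 + w*40 = -7 + 18*40 = -7 + 720 = 713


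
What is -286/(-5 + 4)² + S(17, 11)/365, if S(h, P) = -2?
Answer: -104392/365 ≈ -286.01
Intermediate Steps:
-286/(-5 + 4)² + S(17, 11)/365 = -286/(-5 + 4)² - 2/365 = -286/((-1)²) - 2*1/365 = -286/1 - 2/365 = -286*1 - 2/365 = -286 - 2/365 = -104392/365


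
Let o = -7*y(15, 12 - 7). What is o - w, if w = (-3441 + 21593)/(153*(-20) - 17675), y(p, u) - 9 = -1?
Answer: -1143008/20735 ≈ -55.125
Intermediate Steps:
y(p, u) = 8 (y(p, u) = 9 - 1 = 8)
o = -56 (o = -7*8 = -56)
w = -18152/20735 (w = 18152/(-3060 - 17675) = 18152/(-20735) = 18152*(-1/20735) = -18152/20735 ≈ -0.87543)
o - w = -56 - 1*(-18152/20735) = -56 + 18152/20735 = -1143008/20735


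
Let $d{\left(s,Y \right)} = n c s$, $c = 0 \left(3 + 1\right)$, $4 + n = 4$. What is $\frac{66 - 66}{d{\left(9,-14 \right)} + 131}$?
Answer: $0$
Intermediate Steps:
$n = 0$ ($n = -4 + 4 = 0$)
$c = 0$ ($c = 0 \cdot 4 = 0$)
$d{\left(s,Y \right)} = 0$ ($d{\left(s,Y \right)} = 0 \cdot 0 s = 0 s = 0$)
$\frac{66 - 66}{d{\left(9,-14 \right)} + 131} = \frac{66 - 66}{0 + 131} = \frac{0}{131} = 0 \cdot \frac{1}{131} = 0$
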